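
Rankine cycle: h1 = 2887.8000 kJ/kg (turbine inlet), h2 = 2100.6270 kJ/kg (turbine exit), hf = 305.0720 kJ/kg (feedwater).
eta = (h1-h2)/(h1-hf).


W = 787.1730 kJ/kg
Q_in = 2582.7280 kJ/kg
eta = 0.3048 = 30.4784%

eta = 30.4784%


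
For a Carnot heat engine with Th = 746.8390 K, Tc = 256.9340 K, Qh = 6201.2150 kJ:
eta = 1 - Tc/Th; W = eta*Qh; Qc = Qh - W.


eta = 1 - 256.9340/746.8390 = 0.6560
W = 0.6560 * 6201.2150 = 4067.8195 kJ
Qc = 6201.2150 - 4067.8195 = 2133.3955 kJ

eta = 65.5971%, W = 4067.8195 kJ, Qc = 2133.3955 kJ


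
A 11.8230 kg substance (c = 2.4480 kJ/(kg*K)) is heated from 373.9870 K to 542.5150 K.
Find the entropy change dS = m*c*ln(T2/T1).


T2/T1 = 1.4506
ln(T2/T1) = 0.3720
dS = 11.8230 * 2.4480 * 0.3720 = 10.7665 kJ/K

10.7665 kJ/K


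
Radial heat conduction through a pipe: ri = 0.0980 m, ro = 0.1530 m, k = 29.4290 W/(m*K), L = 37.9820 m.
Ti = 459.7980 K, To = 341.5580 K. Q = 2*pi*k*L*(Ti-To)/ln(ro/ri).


dT = 118.2400 K
ln(ro/ri) = 0.4455
Q = 2*pi*29.4290*37.9820*118.2400 / 0.4455 = 1864140.8790 W

1864140.8790 W


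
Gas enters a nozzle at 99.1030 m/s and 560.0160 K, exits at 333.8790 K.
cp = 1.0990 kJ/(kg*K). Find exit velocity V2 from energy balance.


dT = 226.1370 K
2*cp*1000*dT = 497049.1260
V1^2 = 9821.4046
V2 = sqrt(506870.5306) = 711.9484 m/s

711.9484 m/s


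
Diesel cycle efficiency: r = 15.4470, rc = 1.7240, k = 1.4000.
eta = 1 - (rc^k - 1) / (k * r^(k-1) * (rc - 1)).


r^(k-1) = 2.9891
rc^k = 2.1436
eta = 0.6225 = 62.2527%

62.2527%


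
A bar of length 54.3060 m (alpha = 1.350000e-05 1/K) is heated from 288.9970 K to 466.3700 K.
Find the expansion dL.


dT = 177.3730 K
dL = 1.350000e-05 * 54.3060 * 177.3730 = 0.130038 m
L_final = 54.436038 m

dL = 0.130038 m


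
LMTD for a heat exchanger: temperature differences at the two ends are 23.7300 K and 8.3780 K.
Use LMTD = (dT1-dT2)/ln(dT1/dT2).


dT1/dT2 = 2.8324
ln(dT1/dT2) = 1.0411
LMTD = 15.3520 / 1.0411 = 14.7455 K

14.7455 K


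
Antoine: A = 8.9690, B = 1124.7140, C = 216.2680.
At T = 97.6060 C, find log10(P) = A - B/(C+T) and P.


C+T = 313.8740
B/(C+T) = 3.5833
log10(P) = 8.9690 - 3.5833 = 5.3857
P = 10^5.3857 = 243035.8740 mmHg

243035.8740 mmHg


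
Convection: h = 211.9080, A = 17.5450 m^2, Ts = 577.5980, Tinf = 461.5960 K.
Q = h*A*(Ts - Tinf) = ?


dT = 116.0020 K
Q = 211.9080 * 17.5450 * 116.0020 = 431286.8356 W

431286.8356 W


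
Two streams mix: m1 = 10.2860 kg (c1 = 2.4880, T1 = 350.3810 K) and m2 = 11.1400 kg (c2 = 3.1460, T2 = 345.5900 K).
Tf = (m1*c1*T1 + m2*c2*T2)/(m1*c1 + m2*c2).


num = 21078.4984
den = 60.6380
Tf = 347.6120 K

347.6120 K


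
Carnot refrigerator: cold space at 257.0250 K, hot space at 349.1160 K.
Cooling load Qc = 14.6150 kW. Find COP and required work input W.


COP = 257.0250 / 92.0910 = 2.7910
W = 14.6150 / 2.7910 = 5.2365 kW

COP = 2.7910, W = 5.2365 kW


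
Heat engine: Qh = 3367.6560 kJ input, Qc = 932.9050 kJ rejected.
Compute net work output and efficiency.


W = 3367.6560 - 932.9050 = 2434.7510 kJ
eta = 2434.7510 / 3367.6560 = 0.7230 = 72.2981%

W = 2434.7510 kJ, eta = 72.2981%


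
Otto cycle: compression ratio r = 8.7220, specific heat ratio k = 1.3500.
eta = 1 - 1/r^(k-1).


r^(k-1) = 2.1341
eta = 1 - 1/2.1341 = 0.5314 = 53.1419%

53.1419%


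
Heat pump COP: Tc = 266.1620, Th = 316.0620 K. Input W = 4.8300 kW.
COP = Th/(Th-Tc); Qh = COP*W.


COP = 316.0620 / 49.9000 = 6.3339
Qh = 6.3339 * 4.8300 = 30.5928 kW

COP = 6.3339, Qh = 30.5928 kW


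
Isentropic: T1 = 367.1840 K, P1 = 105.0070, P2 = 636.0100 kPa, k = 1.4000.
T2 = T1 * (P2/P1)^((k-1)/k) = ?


(k-1)/k = 0.2857
(P2/P1)^exp = 1.6730
T2 = 367.1840 * 1.6730 = 614.3028 K

614.3028 K


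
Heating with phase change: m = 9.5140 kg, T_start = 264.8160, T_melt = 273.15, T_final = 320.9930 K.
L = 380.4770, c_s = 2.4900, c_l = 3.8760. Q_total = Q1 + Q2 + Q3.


Q1 (sensible, solid) = 9.5140 * 2.4900 * 8.3340 = 197.4313 kJ
Q2 (latent) = 9.5140 * 380.4770 = 3619.8582 kJ
Q3 (sensible, liquid) = 9.5140 * 3.8760 * 47.8430 = 1764.2711 kJ
Q_total = 5581.5606 kJ

5581.5606 kJ


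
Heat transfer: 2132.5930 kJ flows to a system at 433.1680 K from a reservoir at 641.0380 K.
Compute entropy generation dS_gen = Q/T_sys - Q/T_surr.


dS_sys = 2132.5930/433.1680 = 4.9232 kJ/K
dS_surr = -2132.5930/641.0380 = -3.3268 kJ/K
dS_gen = 4.9232 - 3.3268 = 1.5965 kJ/K (irreversible)

dS_gen = 1.5965 kJ/K, irreversible


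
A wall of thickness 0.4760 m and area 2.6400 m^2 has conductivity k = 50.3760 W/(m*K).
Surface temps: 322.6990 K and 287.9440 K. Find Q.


dT = 34.7550 K
Q = 50.3760 * 2.6400 * 34.7550 / 0.4760 = 9710.4185 W

9710.4185 W


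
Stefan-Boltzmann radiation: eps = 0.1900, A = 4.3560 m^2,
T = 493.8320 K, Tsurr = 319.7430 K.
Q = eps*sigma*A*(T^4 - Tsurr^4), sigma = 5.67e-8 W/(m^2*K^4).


T^4 = 5.9473e+10
Tsurr^4 = 1.0452e+10
Q = 0.1900 * 5.67e-8 * 4.3560 * 4.9020e+10 = 2300.3934 W

2300.3934 W


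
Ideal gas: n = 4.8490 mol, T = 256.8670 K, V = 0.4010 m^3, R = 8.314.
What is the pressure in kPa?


P = nRT/V = 4.8490 * 8.314 * 256.8670 / 0.4010
= 10355.4868 / 0.4010 = 25824.1565 Pa = 25.8242 kPa

25.8242 kPa


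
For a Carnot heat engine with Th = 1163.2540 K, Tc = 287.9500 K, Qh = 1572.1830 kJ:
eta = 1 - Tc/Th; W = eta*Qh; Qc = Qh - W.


eta = 1 - 287.9500/1163.2540 = 0.7525
W = 0.7525 * 1572.1830 = 1183.0074 kJ
Qc = 1572.1830 - 1183.0074 = 389.1756 kJ

eta = 75.2462%, W = 1183.0074 kJ, Qc = 389.1756 kJ


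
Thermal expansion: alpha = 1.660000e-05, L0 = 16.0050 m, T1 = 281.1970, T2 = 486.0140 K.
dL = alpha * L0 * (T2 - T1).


dT = 204.8170 K
dL = 1.660000e-05 * 16.0050 * 204.8170 = 0.054416 m
L_final = 16.059416 m

dL = 0.054416 m


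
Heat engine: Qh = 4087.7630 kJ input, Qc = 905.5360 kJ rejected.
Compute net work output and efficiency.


W = 4087.7630 - 905.5360 = 3182.2270 kJ
eta = 3182.2270 / 4087.7630 = 0.7785 = 77.8476%

W = 3182.2270 kJ, eta = 77.8476%


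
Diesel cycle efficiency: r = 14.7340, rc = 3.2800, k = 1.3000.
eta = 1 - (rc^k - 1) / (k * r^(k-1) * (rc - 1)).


r^(k-1) = 2.2413
rc^k = 4.6842
eta = 0.4454 = 44.5413%

44.5413%


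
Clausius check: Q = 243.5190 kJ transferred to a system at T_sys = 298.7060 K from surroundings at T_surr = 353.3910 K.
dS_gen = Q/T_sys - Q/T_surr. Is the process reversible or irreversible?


dS_sys = 243.5190/298.7060 = 0.8152 kJ/K
dS_surr = -243.5190/353.3910 = -0.6891 kJ/K
dS_gen = 0.8152 - 0.6891 = 0.1262 kJ/K (irreversible)

dS_gen = 0.1262 kJ/K, irreversible


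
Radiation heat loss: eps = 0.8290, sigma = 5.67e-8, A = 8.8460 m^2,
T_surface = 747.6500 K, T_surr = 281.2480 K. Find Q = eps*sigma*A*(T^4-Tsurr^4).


T^4 = 3.1246e+11
Tsurr^4 = 6.2569e+09
Q = 0.8290 * 5.67e-8 * 8.8460 * 3.0620e+11 = 127318.9468 W

127318.9468 W


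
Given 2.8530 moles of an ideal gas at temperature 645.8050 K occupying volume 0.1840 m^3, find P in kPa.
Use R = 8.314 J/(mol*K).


P = nRT/V = 2.8530 * 8.314 * 645.8050 / 0.1840
= 15318.3926 / 0.1840 = 83252.1335 Pa = 83.2521 kPa

83.2521 kPa


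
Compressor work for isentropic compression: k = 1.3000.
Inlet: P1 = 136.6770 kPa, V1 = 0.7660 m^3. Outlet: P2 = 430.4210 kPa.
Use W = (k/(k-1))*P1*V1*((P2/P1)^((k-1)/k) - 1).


(k-1)/k = 0.2308
(P2/P1)^exp = 1.3031
W = 4.3333 * 136.6770 * 0.7660 * (1.3031 - 1) = 137.4971 kJ

137.4971 kJ


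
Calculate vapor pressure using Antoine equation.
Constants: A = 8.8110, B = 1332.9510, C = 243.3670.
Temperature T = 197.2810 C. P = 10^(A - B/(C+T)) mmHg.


C+T = 440.6480
B/(C+T) = 3.0250
log10(P) = 8.8110 - 3.0250 = 5.7860
P = 10^5.7860 = 610971.3961 mmHg

610971.3961 mmHg


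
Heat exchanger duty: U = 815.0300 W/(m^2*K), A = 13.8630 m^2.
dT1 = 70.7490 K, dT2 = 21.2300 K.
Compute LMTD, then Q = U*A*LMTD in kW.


LMTD = 41.1382 K
Q = 815.0300 * 13.8630 * 41.1382 = 464810.6597 W = 464.8107 kW

464.8107 kW


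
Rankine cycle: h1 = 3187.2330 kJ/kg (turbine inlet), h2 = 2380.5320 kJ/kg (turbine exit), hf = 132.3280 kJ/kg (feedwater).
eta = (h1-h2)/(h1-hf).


W = 806.7010 kJ/kg
Q_in = 3054.9050 kJ/kg
eta = 0.2641 = 26.4067%

eta = 26.4067%


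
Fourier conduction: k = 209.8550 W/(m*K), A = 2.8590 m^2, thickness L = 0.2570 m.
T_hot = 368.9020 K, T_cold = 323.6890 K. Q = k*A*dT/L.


dT = 45.2130 K
Q = 209.8550 * 2.8590 * 45.2130 / 0.2570 = 105551.3222 W

105551.3222 W


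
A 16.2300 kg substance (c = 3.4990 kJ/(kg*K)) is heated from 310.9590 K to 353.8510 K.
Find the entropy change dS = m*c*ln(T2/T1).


T2/T1 = 1.1379
ln(T2/T1) = 0.1292
dS = 16.2300 * 3.4990 * 0.1292 = 7.3380 kJ/K

7.3380 kJ/K


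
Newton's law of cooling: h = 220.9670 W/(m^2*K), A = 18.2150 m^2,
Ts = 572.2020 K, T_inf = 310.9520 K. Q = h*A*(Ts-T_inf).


dT = 261.2500 K
Q = 220.9670 * 18.2150 * 261.2500 = 1051508.7577 W

1051508.7577 W


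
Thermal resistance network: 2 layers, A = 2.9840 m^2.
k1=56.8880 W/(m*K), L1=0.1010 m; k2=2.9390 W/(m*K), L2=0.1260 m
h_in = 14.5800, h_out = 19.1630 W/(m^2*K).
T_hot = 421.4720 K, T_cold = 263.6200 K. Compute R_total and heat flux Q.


R_conv_in = 1/(14.5800*2.9840) = 0.0230
R_1 = 0.1010/(56.8880*2.9840) = 0.0006
R_2 = 0.1260/(2.9390*2.9840) = 0.0144
R_conv_out = 1/(19.1630*2.9840) = 0.0175
R_total = 0.0554 K/W
Q = 157.8520 / 0.0554 = 2847.5133 W

R_total = 0.0554 K/W, Q = 2847.5133 W


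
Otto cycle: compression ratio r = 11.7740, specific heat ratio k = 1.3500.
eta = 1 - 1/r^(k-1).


r^(k-1) = 2.3704
eta = 1 - 1/2.3704 = 0.5781 = 57.8132%

57.8132%


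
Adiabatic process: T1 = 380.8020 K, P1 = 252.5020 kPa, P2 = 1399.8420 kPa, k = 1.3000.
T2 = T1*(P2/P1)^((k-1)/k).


(k-1)/k = 0.2308
(P2/P1)^exp = 1.4847
T2 = 380.8020 * 1.4847 = 565.3907 K

565.3907 K


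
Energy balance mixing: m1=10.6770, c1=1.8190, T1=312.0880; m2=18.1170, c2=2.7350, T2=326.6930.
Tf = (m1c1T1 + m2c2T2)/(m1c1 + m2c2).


num = 22248.8421
den = 68.9715
Tf = 322.5804 K

322.5804 K


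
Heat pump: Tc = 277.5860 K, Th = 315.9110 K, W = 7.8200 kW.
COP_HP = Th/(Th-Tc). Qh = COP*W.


COP = 315.9110 / 38.3250 = 8.2429
Qh = 8.2429 * 7.8200 = 64.4599 kW

COP = 8.2429, Qh = 64.4599 kW


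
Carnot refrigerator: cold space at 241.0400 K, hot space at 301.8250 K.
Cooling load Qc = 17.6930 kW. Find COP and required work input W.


COP = 241.0400 / 60.7850 = 3.9655
W = 17.6930 / 3.9655 = 4.4618 kW

COP = 3.9655, W = 4.4618 kW


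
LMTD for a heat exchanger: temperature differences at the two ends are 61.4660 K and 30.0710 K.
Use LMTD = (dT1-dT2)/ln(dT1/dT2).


dT1/dT2 = 2.0440
ln(dT1/dT2) = 0.7149
LMTD = 31.3950 / 0.7149 = 43.9138 K

43.9138 K


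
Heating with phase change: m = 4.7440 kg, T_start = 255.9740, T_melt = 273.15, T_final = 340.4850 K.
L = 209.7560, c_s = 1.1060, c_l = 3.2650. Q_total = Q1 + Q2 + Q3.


Q1 (sensible, solid) = 4.7440 * 1.1060 * 17.1760 = 90.1201 kJ
Q2 (latent) = 4.7440 * 209.7560 = 995.0825 kJ
Q3 (sensible, liquid) = 4.7440 * 3.2650 * 67.3350 = 1042.9626 kJ
Q_total = 2128.1652 kJ

2128.1652 kJ


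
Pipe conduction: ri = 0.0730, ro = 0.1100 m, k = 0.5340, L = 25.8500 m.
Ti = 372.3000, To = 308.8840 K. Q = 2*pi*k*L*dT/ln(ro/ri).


dT = 63.4160 K
ln(ro/ri) = 0.4100
Q = 2*pi*0.5340*25.8500*63.4160 / 0.4100 = 13414.5002 W

13414.5002 W


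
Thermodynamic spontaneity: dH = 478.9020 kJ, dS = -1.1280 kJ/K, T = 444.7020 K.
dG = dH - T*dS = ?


T*dS = 444.7020 * -1.1280 = -501.6239 kJ
dG = 478.9020 + 501.6239 = 980.5259 kJ (non-spontaneous)

dG = 980.5259 kJ, non-spontaneous


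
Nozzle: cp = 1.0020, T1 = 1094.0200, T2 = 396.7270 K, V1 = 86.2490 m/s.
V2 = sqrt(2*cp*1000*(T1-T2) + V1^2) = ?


dT = 697.2930 K
2*cp*1000*dT = 1397375.1720
V1^2 = 7438.8900
V2 = sqrt(1404814.0620) = 1185.2485 m/s

1185.2485 m/s


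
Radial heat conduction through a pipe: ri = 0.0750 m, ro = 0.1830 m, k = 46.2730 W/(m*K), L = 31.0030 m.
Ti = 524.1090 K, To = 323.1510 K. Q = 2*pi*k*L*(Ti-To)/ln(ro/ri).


dT = 200.9580 K
ln(ro/ri) = 0.8920
Q = 2*pi*46.2730*31.0030*200.9580 / 0.8920 = 2030732.1551 W

2030732.1551 W


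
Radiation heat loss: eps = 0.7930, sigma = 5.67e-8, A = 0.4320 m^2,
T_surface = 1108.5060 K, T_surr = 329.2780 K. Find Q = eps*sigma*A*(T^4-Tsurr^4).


T^4 = 1.5099e+12
Tsurr^4 = 1.1756e+10
Q = 0.7930 * 5.67e-8 * 0.4320 * 1.4982e+12 = 29100.3130 W

29100.3130 W


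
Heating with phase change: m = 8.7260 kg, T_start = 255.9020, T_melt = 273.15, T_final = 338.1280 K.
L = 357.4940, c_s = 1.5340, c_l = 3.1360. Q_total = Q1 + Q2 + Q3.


Q1 (sensible, solid) = 8.7260 * 1.5340 * 17.2480 = 230.8763 kJ
Q2 (latent) = 8.7260 * 357.4940 = 3119.4926 kJ
Q3 (sensible, liquid) = 8.7260 * 3.1360 * 64.9780 = 1778.1058 kJ
Q_total = 5128.4747 kJ

5128.4747 kJ


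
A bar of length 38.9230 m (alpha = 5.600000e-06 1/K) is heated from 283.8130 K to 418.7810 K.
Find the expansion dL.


dT = 134.9680 K
dL = 5.600000e-06 * 38.9230 * 134.9680 = 0.029419 m
L_final = 38.952419 m

dL = 0.029419 m


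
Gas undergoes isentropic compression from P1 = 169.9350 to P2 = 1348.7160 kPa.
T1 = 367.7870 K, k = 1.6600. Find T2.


(k-1)/k = 0.3976
(P2/P1)^exp = 2.2787
T2 = 367.7870 * 2.2787 = 838.0765 K

838.0765 K


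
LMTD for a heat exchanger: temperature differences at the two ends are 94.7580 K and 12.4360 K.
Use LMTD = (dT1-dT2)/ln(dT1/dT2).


dT1/dT2 = 7.6197
ln(dT1/dT2) = 2.0307
LMTD = 82.3220 / 2.0307 = 40.5381 K

40.5381 K


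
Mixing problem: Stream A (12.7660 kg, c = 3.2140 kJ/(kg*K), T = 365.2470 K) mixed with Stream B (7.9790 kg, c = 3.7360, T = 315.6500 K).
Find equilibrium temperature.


num = 24395.4392
den = 70.8395
Tf = 344.3764 K

344.3764 K


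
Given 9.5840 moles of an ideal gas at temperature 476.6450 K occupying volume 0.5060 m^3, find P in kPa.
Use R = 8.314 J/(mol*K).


P = nRT/V = 9.5840 * 8.314 * 476.6450 / 0.5060
= 37979.7295 / 0.5060 = 75058.7539 Pa = 75.0588 kPa

75.0588 kPa


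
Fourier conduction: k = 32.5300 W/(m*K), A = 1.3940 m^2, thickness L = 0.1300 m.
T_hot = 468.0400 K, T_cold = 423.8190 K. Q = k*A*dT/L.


dT = 44.2210 K
Q = 32.5300 * 1.3940 * 44.2210 / 0.1300 = 15425.2441 W

15425.2441 W


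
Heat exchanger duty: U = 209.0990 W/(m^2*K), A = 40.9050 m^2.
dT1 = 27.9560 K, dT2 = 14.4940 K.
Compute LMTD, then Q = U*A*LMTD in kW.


LMTD = 20.4933 K
Q = 209.0990 * 40.9050 * 20.4933 = 175283.3283 W = 175.2833 kW

175.2833 kW


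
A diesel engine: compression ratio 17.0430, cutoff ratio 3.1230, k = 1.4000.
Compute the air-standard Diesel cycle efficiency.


r^(k-1) = 3.1090
rc^k = 4.9249
eta = 0.5752 = 57.5247%

57.5247%


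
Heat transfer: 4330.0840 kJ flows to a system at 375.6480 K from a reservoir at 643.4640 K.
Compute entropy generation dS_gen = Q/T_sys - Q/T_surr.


dS_sys = 4330.0840/375.6480 = 11.5270 kJ/K
dS_surr = -4330.0840/643.4640 = -6.7293 kJ/K
dS_gen = 11.5270 - 6.7293 = 4.7976 kJ/K (irreversible)

dS_gen = 4.7976 kJ/K, irreversible


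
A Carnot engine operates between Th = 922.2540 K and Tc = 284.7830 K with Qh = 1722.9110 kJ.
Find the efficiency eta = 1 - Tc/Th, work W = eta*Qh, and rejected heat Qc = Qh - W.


eta = 1 - 284.7830/922.2540 = 0.6912
W = 0.6912 * 1722.9110 = 1190.8930 kJ
Qc = 1722.9110 - 1190.8930 = 532.0180 kJ

eta = 69.1210%, W = 1190.8930 kJ, Qc = 532.0180 kJ


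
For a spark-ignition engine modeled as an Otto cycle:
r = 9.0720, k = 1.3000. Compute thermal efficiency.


r^(k-1) = 1.9378
eta = 1 - 1/1.9378 = 0.4840 = 48.3953%

48.3953%


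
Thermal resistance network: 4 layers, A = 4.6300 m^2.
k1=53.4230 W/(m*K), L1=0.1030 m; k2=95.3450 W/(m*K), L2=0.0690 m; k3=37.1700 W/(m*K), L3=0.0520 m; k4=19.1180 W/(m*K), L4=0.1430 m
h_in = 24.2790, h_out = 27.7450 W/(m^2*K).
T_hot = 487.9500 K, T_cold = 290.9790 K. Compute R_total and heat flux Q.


R_conv_in = 1/(24.2790*4.6300) = 0.0089
R_1 = 0.1030/(53.4230*4.6300) = 0.0004
R_2 = 0.0690/(95.3450*4.6300) = 0.0002
R_3 = 0.0520/(37.1700*4.6300) = 0.0003
R_4 = 0.1430/(19.1180*4.6300) = 0.0016
R_conv_out = 1/(27.7450*4.6300) = 0.0078
R_total = 0.0192 K/W
Q = 196.9710 / 0.0192 = 10274.5182 W

R_total = 0.0192 K/W, Q = 10274.5182 W


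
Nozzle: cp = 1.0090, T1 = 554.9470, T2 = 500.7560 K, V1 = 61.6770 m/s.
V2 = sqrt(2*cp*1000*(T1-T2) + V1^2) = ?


dT = 54.1910 K
2*cp*1000*dT = 109357.4380
V1^2 = 3804.0523
V2 = sqrt(113161.4903) = 336.3948 m/s

336.3948 m/s


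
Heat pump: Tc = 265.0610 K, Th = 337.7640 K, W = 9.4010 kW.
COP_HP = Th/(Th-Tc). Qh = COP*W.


COP = 337.7640 / 72.7030 = 4.6458
Qh = 4.6458 * 9.4010 = 43.6752 kW

COP = 4.6458, Qh = 43.6752 kW


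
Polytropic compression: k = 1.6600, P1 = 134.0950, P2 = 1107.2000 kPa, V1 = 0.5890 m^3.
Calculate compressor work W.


(k-1)/k = 0.3976
(P2/P1)^exp = 2.3148
W = 2.5152 * 134.0950 * 0.5890 * (2.3148 - 1) = 261.1900 kJ

261.1900 kJ


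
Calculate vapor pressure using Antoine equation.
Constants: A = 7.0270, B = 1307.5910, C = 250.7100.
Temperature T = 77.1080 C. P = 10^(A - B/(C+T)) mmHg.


C+T = 327.8180
B/(C+T) = 3.9888
log10(P) = 7.0270 - 3.9888 = 3.0382
P = 10^3.0382 = 1092.0155 mmHg

1092.0155 mmHg


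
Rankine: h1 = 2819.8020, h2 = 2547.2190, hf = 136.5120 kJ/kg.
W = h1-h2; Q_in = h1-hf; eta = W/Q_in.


W = 272.5830 kJ/kg
Q_in = 2683.2900 kJ/kg
eta = 0.1016 = 10.1585%

eta = 10.1585%


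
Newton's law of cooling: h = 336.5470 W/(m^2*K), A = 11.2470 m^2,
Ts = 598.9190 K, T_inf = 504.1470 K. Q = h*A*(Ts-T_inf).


dT = 94.7720 K
Q = 336.5470 * 11.2470 * 94.7720 = 358725.6775 W

358725.6775 W


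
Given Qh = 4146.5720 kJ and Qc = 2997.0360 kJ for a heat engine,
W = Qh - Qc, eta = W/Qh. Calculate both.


W = 4146.5720 - 2997.0360 = 1149.5360 kJ
eta = 1149.5360 / 4146.5720 = 0.2772 = 27.7226%

W = 1149.5360 kJ, eta = 27.7226%


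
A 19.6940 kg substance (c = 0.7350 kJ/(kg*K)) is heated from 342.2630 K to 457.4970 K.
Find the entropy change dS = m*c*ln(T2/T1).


T2/T1 = 1.3367
ln(T2/T1) = 0.2902
dS = 19.6940 * 0.7350 * 0.2902 = 4.2005 kJ/K

4.2005 kJ/K


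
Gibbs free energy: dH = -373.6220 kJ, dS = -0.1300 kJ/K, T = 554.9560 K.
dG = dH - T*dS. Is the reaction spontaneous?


T*dS = 554.9560 * -0.1300 = -72.1443 kJ
dG = -373.6220 + 72.1443 = -301.4777 kJ (spontaneous)

dG = -301.4777 kJ, spontaneous


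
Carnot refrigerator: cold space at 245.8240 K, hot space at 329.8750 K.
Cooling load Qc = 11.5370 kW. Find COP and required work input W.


COP = 245.8240 / 84.0510 = 2.9247
W = 11.5370 / 2.9247 = 3.9447 kW

COP = 2.9247, W = 3.9447 kW


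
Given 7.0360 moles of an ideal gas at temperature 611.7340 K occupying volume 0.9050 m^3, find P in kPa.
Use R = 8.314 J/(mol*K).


P = nRT/V = 7.0360 * 8.314 * 611.7340 / 0.9050
= 35784.7898 / 0.9050 = 39541.2042 Pa = 39.5412 kPa

39.5412 kPa


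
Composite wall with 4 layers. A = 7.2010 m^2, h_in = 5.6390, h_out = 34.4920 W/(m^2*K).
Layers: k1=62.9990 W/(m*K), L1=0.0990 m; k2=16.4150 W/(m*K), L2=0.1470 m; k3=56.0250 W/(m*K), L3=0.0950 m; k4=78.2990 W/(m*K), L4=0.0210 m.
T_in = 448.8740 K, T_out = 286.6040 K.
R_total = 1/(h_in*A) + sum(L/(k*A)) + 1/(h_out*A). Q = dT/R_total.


R_conv_in = 1/(5.6390*7.2010) = 0.0246
R_1 = 0.0990/(62.9990*7.2010) = 0.0002
R_2 = 0.1470/(16.4150*7.2010) = 0.0012
R_3 = 0.0950/(56.0250*7.2010) = 0.0002
R_4 = 0.0210/(78.2990*7.2010) = 3.7245e-05
R_conv_out = 1/(34.4920*7.2010) = 0.0040
R_total = 0.0304 K/W
Q = 162.2700 / 0.0304 = 5340.0539 W

R_total = 0.0304 K/W, Q = 5340.0539 W


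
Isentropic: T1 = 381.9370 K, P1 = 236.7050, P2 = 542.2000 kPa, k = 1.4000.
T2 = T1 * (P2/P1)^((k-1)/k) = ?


(k-1)/k = 0.2857
(P2/P1)^exp = 1.2672
T2 = 381.9370 * 1.2672 = 483.9887 K

483.9887 K


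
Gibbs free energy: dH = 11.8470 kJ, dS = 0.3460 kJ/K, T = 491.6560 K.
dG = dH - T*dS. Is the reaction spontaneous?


T*dS = 491.6560 * 0.3460 = 170.1130 kJ
dG = 11.8470 - 170.1130 = -158.2660 kJ (spontaneous)

dG = -158.2660 kJ, spontaneous


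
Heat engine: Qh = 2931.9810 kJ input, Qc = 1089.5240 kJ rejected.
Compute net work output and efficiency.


W = 2931.9810 - 1089.5240 = 1842.4570 kJ
eta = 1842.4570 / 2931.9810 = 0.6284 = 62.8400%

W = 1842.4570 kJ, eta = 62.8400%


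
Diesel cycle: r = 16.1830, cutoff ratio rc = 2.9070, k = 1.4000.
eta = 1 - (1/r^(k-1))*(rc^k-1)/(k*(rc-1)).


r^(k-1) = 3.0453
rc^k = 4.4547
eta = 0.5751 = 57.5073%

57.5073%


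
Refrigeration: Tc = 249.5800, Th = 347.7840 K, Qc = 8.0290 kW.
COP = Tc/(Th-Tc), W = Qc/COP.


COP = 249.5800 / 98.2040 = 2.5414
W = 8.0290 / 2.5414 = 3.1592 kW

COP = 2.5414, W = 3.1592 kW


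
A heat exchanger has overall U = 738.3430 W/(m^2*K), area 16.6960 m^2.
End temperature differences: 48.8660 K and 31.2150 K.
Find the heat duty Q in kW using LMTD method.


LMTD = 39.3835 K
Q = 738.3430 * 16.6960 * 39.3835 = 485494.6263 W = 485.4946 kW

485.4946 kW


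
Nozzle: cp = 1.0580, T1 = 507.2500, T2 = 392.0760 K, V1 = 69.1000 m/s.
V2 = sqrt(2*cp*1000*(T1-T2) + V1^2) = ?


dT = 115.1740 K
2*cp*1000*dT = 243708.1840
V1^2 = 4774.8100
V2 = sqrt(248482.9940) = 498.4807 m/s

498.4807 m/s


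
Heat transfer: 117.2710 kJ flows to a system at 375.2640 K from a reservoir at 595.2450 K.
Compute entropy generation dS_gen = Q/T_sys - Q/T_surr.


dS_sys = 117.2710/375.2640 = 0.3125 kJ/K
dS_surr = -117.2710/595.2450 = -0.1970 kJ/K
dS_gen = 0.3125 - 0.1970 = 0.1155 kJ/K (irreversible)

dS_gen = 0.1155 kJ/K, irreversible


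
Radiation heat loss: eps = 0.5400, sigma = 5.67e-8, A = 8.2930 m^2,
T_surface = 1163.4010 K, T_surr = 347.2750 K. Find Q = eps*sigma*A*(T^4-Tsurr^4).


T^4 = 1.8320e+12
Tsurr^4 = 1.4544e+10
Q = 0.5400 * 5.67e-8 * 8.2930 * 1.8174e+12 = 461471.0995 W

461471.0995 W


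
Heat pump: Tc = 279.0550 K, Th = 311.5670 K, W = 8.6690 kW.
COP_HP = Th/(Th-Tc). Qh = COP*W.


COP = 311.5670 / 32.5120 = 9.5831
Qh = 9.5831 * 8.6690 = 83.0762 kW

COP = 9.5831, Qh = 83.0762 kW


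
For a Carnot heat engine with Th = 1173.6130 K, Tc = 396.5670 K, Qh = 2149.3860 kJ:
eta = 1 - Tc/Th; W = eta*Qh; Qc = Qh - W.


eta = 1 - 396.5670/1173.6130 = 0.6621
W = 0.6621 * 2149.3860 = 1423.1027 kJ
Qc = 2149.3860 - 1423.1027 = 726.2833 kJ

eta = 66.2097%, W = 1423.1027 kJ, Qc = 726.2833 kJ


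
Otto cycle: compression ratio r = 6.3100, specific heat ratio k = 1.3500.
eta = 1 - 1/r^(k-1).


r^(k-1) = 1.9055
eta = 1 - 1/1.9055 = 0.4752 = 47.5205%

47.5205%


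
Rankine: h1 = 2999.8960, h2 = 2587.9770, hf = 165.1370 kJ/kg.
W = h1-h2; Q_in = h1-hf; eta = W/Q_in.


W = 411.9190 kJ/kg
Q_in = 2834.7590 kJ/kg
eta = 0.1453 = 14.5310%

eta = 14.5310%


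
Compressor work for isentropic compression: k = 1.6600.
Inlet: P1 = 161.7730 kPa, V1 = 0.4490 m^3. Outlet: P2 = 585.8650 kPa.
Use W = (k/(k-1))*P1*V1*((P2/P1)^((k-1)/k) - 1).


(k-1)/k = 0.3976
(P2/P1)^exp = 1.6681
W = 2.5152 * 161.7730 * 0.4490 * (1.6681 - 1) = 122.0471 kJ

122.0471 kJ


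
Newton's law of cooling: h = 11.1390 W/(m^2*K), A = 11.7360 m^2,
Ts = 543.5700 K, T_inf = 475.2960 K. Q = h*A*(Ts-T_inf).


dT = 68.2740 K
Q = 11.1390 * 11.7360 * 68.2740 = 8925.2760 W

8925.2760 W


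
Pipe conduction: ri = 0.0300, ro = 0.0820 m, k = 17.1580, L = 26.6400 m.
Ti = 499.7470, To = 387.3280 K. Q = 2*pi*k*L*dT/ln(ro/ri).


dT = 112.4190 K
ln(ro/ri) = 1.0055
Q = 2*pi*17.1580*26.6400*112.4190 / 1.0055 = 321091.6051 W

321091.6051 W


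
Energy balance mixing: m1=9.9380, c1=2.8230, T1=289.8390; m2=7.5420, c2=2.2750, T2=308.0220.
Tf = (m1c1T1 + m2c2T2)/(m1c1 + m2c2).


num = 13416.4825
den = 45.2130
Tf = 296.7393 K

296.7393 K


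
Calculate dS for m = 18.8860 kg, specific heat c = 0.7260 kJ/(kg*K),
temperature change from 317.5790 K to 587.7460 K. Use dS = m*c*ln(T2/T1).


T2/T1 = 1.8507
ln(T2/T1) = 0.6156
dS = 18.8860 * 0.7260 * 0.6156 = 8.4402 kJ/K

8.4402 kJ/K


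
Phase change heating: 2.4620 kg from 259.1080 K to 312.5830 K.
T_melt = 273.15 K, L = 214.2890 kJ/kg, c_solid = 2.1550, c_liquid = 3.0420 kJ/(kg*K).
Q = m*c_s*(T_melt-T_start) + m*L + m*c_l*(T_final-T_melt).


Q1 (sensible, solid) = 2.4620 * 2.1550 * 14.0420 = 74.5014 kJ
Q2 (latent) = 2.4620 * 214.2890 = 527.5795 kJ
Q3 (sensible, liquid) = 2.4620 * 3.0420 * 39.4330 = 295.3297 kJ
Q_total = 897.4106 kJ

897.4106 kJ


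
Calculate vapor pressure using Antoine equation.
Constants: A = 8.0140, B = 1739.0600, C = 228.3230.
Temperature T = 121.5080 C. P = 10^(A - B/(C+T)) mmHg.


C+T = 349.8310
B/(C+T) = 4.9711
log10(P) = 8.0140 - 4.9711 = 3.0429
P = 10^3.0429 = 1103.7146 mmHg

1103.7146 mmHg


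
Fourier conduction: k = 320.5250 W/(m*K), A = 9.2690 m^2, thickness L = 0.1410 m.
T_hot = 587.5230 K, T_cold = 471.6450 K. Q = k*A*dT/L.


dT = 115.8780 K
Q = 320.5250 * 9.2690 * 115.8780 / 0.1410 = 2441612.1040 W

2441612.1040 W


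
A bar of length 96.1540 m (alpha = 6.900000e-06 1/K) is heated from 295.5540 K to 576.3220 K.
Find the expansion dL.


dT = 280.7680 K
dL = 6.900000e-06 * 96.1540 * 280.7680 = 0.186279 m
L_final = 96.340279 m

dL = 0.186279 m


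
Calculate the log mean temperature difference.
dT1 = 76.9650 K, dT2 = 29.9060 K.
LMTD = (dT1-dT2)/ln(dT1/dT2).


dT1/dT2 = 2.5736
ln(dT1/dT2) = 0.9453
LMTD = 47.0590 / 0.9453 = 49.7825 K

49.7825 K


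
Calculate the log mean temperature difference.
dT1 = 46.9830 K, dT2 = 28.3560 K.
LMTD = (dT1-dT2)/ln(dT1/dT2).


dT1/dT2 = 1.6569
ln(dT1/dT2) = 0.5049
LMTD = 18.6270 / 0.5049 = 36.8890 K

36.8890 K


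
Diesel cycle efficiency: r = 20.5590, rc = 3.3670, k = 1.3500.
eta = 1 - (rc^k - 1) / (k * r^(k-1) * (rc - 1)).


r^(k-1) = 2.8810
rc^k = 5.1497
eta = 0.5493 = 54.9257%

54.9257%


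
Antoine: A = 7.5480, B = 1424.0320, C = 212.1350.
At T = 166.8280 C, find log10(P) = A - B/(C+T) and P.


C+T = 378.9630
B/(C+T) = 3.7577
log10(P) = 7.5480 - 3.7577 = 3.7903
P = 10^3.7903 = 6170.1082 mmHg

6170.1082 mmHg


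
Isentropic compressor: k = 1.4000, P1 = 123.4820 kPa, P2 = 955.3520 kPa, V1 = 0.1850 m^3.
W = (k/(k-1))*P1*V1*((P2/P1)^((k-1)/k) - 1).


(k-1)/k = 0.2857
(P2/P1)^exp = 1.7942
W = 3.5000 * 123.4820 * 0.1850 * (1.7942 - 1) = 63.5011 kJ

63.5011 kJ


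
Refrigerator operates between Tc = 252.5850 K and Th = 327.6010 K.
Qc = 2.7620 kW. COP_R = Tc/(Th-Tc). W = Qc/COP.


COP = 252.5850 / 75.0160 = 3.3671
W = 2.7620 / 3.3671 = 0.8203 kW

COP = 3.3671, W = 0.8203 kW


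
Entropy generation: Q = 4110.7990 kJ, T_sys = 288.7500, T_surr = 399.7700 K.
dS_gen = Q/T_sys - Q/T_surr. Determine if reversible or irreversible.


dS_sys = 4110.7990/288.7500 = 14.2365 kJ/K
dS_surr = -4110.7990/399.7700 = -10.2829 kJ/K
dS_gen = 14.2365 - 10.2829 = 3.9536 kJ/K (irreversible)

dS_gen = 3.9536 kJ/K, irreversible


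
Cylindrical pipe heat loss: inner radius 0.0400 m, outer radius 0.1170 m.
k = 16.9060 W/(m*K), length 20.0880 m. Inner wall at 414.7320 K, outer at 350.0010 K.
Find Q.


dT = 64.7310 K
ln(ro/ri) = 1.0733
Q = 2*pi*16.9060*20.0880*64.7310 / 1.0733 = 128691.7934 W

128691.7934 W


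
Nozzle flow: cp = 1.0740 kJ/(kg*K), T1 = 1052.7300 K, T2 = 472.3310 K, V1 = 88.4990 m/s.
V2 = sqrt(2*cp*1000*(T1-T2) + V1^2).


dT = 580.3990 K
2*cp*1000*dT = 1246697.0520
V1^2 = 7832.0730
V2 = sqrt(1254529.1250) = 1120.0576 m/s

1120.0576 m/s


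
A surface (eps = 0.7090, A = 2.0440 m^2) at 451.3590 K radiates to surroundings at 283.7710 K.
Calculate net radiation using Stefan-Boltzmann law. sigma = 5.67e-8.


T^4 = 4.1504e+10
Tsurr^4 = 6.4844e+09
Q = 0.7090 * 5.67e-8 * 2.0440 * 3.5019e+10 = 2877.5252 W

2877.5252 W


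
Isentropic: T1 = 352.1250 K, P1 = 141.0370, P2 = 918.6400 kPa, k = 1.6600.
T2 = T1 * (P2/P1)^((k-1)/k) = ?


(k-1)/k = 0.3976
(P2/P1)^exp = 2.1065
T2 = 352.1250 * 2.1065 = 741.7555 K

741.7555 K


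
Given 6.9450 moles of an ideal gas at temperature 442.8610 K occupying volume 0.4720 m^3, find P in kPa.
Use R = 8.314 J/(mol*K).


P = nRT/V = 6.9450 * 8.314 * 442.8610 / 0.4720
= 25571.1174 / 0.4720 = 54176.0962 Pa = 54.1761 kPa

54.1761 kPa


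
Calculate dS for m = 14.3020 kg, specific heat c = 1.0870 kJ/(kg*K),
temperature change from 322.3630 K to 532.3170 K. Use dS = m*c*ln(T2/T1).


T2/T1 = 1.6513
ln(T2/T1) = 0.5016
dS = 14.3020 * 1.0870 * 0.5016 = 7.7974 kJ/K

7.7974 kJ/K


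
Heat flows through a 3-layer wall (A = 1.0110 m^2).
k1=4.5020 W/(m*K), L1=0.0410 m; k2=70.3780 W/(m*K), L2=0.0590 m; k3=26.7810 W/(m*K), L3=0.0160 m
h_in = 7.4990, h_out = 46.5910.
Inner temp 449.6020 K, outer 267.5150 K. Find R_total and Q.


R_conv_in = 1/(7.4990*1.0110) = 0.1319
R_1 = 0.0410/(4.5020*1.0110) = 0.0090
R_2 = 0.0590/(70.3780*1.0110) = 0.0008
R_3 = 0.0160/(26.7810*1.0110) = 0.0006
R_conv_out = 1/(46.5910*1.0110) = 0.0212
R_total = 0.1636 K/W
Q = 182.0870 / 0.1636 = 1113.2858 W

R_total = 0.1636 K/W, Q = 1113.2858 W


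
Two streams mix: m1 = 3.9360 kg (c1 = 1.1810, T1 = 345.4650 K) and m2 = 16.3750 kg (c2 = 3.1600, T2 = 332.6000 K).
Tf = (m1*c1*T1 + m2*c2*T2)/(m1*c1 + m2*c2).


num = 18816.2520
den = 56.3934
Tf = 333.6604 K

333.6604 K


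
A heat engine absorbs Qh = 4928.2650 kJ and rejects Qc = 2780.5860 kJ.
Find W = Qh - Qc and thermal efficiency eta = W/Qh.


W = 4928.2650 - 2780.5860 = 2147.6790 kJ
eta = 2147.6790 / 4928.2650 = 0.4358 = 43.5788%

W = 2147.6790 kJ, eta = 43.5788%


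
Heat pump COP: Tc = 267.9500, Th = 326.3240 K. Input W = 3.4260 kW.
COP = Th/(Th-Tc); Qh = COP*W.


COP = 326.3240 / 58.3740 = 5.5902
Qh = 5.5902 * 3.4260 = 19.1521 kW

COP = 5.5902, Qh = 19.1521 kW


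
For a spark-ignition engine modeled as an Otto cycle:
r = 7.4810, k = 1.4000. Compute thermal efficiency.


r^(k-1) = 2.2366
eta = 1 - 1/2.2366 = 0.5529 = 55.2888%

55.2888%


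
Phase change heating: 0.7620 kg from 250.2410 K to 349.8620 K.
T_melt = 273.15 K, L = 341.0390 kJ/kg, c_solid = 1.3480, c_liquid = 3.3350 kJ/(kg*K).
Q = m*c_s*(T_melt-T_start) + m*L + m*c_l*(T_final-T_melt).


Q1 (sensible, solid) = 0.7620 * 1.3480 * 22.9090 = 23.5316 kJ
Q2 (latent) = 0.7620 * 341.0390 = 259.8717 kJ
Q3 (sensible, liquid) = 0.7620 * 3.3350 * 76.7120 = 194.9459 kJ
Q_total = 478.3492 kJ

478.3492 kJ


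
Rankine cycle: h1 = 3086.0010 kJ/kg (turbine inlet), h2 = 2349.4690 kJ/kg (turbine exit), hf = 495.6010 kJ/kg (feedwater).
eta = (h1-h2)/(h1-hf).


W = 736.5320 kJ/kg
Q_in = 2590.4000 kJ/kg
eta = 0.2843 = 28.4331%

eta = 28.4331%


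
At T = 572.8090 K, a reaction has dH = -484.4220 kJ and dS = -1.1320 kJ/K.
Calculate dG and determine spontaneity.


T*dS = 572.8090 * -1.1320 = -648.4198 kJ
dG = -484.4220 + 648.4198 = 163.9978 kJ (non-spontaneous)

dG = 163.9978 kJ, non-spontaneous


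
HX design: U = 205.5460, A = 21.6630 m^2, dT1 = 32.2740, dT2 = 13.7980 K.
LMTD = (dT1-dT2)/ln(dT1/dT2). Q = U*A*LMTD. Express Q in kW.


LMTD = 21.7432 K
Q = 205.5460 * 21.6630 * 21.7432 = 96816.7256 W = 96.8167 kW

96.8167 kW


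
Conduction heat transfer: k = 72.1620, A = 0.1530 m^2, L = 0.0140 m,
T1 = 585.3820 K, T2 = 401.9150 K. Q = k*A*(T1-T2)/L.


dT = 183.4670 K
Q = 72.1620 * 0.1530 * 183.4670 / 0.0140 = 144687.1346 W

144687.1346 W


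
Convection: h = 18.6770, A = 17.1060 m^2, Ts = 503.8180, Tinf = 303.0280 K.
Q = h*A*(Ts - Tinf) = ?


dT = 200.7900 K
Q = 18.6770 * 17.1060 * 200.7900 = 64150.1485 W

64150.1485 W


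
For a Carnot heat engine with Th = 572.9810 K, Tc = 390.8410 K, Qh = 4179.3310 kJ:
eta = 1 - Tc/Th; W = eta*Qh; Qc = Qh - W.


eta = 1 - 390.8410/572.9810 = 0.3179
W = 0.3179 * 4179.3310 = 1328.5316 kJ
Qc = 4179.3310 - 1328.5316 = 2850.7994 kJ

eta = 31.7881%, W = 1328.5316 kJ, Qc = 2850.7994 kJ


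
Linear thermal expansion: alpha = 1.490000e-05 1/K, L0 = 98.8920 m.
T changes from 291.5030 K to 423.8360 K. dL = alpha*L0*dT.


dT = 132.3330 K
dL = 1.490000e-05 * 98.8920 * 132.3330 = 0.194991 m
L_final = 99.086991 m

dL = 0.194991 m


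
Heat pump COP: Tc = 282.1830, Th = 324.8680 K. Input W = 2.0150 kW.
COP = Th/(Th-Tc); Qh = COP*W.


COP = 324.8680 / 42.6850 = 7.6108
Qh = 7.6108 * 2.0150 = 15.3358 kW

COP = 7.6108, Qh = 15.3358 kW


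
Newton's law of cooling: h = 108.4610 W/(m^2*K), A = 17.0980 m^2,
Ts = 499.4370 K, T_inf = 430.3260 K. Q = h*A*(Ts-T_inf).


dT = 69.1110 K
Q = 108.4610 * 17.0980 * 69.1110 = 128164.0120 W

128164.0120 W


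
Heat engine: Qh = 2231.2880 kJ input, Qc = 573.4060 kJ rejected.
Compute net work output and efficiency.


W = 2231.2880 - 573.4060 = 1657.8820 kJ
eta = 1657.8820 / 2231.2880 = 0.7430 = 74.3016%

W = 1657.8820 kJ, eta = 74.3016%


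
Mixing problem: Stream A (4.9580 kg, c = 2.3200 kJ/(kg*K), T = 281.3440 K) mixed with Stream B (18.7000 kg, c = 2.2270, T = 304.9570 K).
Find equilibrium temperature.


num = 15936.0800
den = 53.1475
Tf = 299.8465 K

299.8465 K


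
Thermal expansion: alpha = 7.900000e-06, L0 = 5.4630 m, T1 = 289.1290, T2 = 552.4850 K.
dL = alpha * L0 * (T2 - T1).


dT = 263.3560 K
dL = 7.900000e-06 * 5.4630 * 263.3560 = 0.011366 m
L_final = 5.474366 m

dL = 0.011366 m


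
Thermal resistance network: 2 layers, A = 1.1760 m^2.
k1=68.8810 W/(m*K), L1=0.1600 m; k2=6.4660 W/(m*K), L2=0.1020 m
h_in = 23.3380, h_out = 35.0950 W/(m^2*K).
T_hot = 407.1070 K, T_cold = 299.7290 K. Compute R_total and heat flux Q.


R_conv_in = 1/(23.3380*1.1760) = 0.0364
R_1 = 0.1600/(68.8810*1.1760) = 0.0020
R_2 = 0.1020/(6.4660*1.1760) = 0.0134
R_conv_out = 1/(35.0950*1.1760) = 0.0242
R_total = 0.0761 K/W
Q = 107.3780 / 0.0761 = 1411.8522 W

R_total = 0.0761 K/W, Q = 1411.8522 W


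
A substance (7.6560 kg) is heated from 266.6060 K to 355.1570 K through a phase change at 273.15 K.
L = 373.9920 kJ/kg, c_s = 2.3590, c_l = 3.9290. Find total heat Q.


Q1 (sensible, solid) = 7.6560 * 2.3590 * 6.5440 = 118.1879 kJ
Q2 (latent) = 7.6560 * 373.9920 = 2863.2828 kJ
Q3 (sensible, liquid) = 7.6560 * 3.9290 * 82.0070 = 2466.8053 kJ
Q_total = 5448.2760 kJ

5448.2760 kJ


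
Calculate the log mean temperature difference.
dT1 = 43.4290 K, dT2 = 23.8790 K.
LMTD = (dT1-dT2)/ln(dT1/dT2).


dT1/dT2 = 1.8187
ln(dT1/dT2) = 0.5981
LMTD = 19.5500 / 0.5981 = 32.6853 K

32.6853 K


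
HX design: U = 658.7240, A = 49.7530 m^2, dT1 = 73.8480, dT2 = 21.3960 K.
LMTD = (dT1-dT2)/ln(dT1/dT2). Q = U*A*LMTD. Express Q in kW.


LMTD = 42.3408 K
Q = 658.7240 * 49.7530 * 42.3408 = 1387656.2129 W = 1387.6562 kW

1387.6562 kW


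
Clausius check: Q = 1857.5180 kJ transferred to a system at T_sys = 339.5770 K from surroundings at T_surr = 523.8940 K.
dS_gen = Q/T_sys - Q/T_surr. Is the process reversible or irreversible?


dS_sys = 1857.5180/339.5770 = 5.4701 kJ/K
dS_surr = -1857.5180/523.8940 = -3.5456 kJ/K
dS_gen = 5.4701 - 3.5456 = 1.9245 kJ/K (irreversible)

dS_gen = 1.9245 kJ/K, irreversible


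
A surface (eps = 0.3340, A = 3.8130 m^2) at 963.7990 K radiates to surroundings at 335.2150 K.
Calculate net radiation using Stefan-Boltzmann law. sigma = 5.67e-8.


T^4 = 8.6287e+11
Tsurr^4 = 1.2627e+10
Q = 0.3340 * 5.67e-8 * 3.8130 * 8.5024e+11 = 61395.9911 W

61395.9911 W


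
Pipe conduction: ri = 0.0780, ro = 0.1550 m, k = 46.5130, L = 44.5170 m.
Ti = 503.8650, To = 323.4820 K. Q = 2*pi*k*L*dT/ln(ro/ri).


dT = 180.3830 K
ln(ro/ri) = 0.6867
Q = 2*pi*46.5130*44.5170*180.3830 / 0.6867 = 3417420.0664 W

3417420.0664 W


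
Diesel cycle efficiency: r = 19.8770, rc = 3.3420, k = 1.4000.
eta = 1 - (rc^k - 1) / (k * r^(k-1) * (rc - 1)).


r^(k-1) = 3.3063
rc^k = 5.4151
eta = 0.5927 = 59.2724%

59.2724%


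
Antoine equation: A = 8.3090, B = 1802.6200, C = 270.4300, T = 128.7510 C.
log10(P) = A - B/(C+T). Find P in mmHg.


C+T = 399.1810
B/(C+T) = 4.5158
log10(P) = 8.3090 - 4.5158 = 3.7932
P = 10^3.7932 = 6211.6061 mmHg

6211.6061 mmHg


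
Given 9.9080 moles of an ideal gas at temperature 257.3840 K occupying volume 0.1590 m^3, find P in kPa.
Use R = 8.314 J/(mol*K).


P = nRT/V = 9.9080 * 8.314 * 257.3840 / 0.1590
= 21202.0358 / 0.1590 = 133346.1373 Pa = 133.3461 kPa

133.3461 kPa


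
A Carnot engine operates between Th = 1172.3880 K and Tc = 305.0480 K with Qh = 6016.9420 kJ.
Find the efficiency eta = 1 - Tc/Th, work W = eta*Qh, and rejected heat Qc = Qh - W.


eta = 1 - 305.0480/1172.3880 = 0.7398
W = 0.7398 * 6016.9420 = 4451.3715 kJ
Qc = 6016.9420 - 4451.3715 = 1565.5705 kJ

eta = 73.9806%, W = 4451.3715 kJ, Qc = 1565.5705 kJ


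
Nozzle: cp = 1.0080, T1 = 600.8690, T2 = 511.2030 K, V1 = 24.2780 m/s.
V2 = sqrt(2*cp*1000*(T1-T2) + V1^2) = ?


dT = 89.6660 K
2*cp*1000*dT = 180766.6560
V1^2 = 589.4213
V2 = sqrt(181356.0773) = 425.8592 m/s

425.8592 m/s


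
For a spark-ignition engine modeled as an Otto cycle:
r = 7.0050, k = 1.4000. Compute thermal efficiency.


r^(k-1) = 2.1785
eta = 1 - 1/2.1785 = 0.5410 = 54.0975%

54.0975%


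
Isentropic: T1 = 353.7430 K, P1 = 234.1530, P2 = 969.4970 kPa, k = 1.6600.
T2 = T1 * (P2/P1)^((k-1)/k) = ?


(k-1)/k = 0.3976
(P2/P1)^exp = 1.7593
T2 = 353.7430 * 1.7593 = 622.3285 K

622.3285 K


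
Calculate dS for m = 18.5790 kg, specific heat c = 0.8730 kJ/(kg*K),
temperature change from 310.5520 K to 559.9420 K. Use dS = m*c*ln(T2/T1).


T2/T1 = 1.8031
ln(T2/T1) = 0.5895
dS = 18.5790 * 0.8730 * 0.5895 = 9.5611 kJ/K

9.5611 kJ/K


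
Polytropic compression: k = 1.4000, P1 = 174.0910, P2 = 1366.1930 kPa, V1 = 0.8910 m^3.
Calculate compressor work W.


(k-1)/k = 0.2857
(P2/P1)^exp = 1.8015
W = 3.5000 * 174.0910 * 0.8910 * (1.8015 - 1) = 435.1467 kJ

435.1467 kJ


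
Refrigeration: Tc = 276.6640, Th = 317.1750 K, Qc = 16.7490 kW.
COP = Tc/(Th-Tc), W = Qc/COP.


COP = 276.6640 / 40.5110 = 6.8294
W = 16.7490 / 6.8294 = 2.4525 kW

COP = 6.8294, W = 2.4525 kW


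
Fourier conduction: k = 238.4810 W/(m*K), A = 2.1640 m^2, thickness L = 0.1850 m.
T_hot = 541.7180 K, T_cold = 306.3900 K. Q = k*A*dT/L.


dT = 235.3280 K
Q = 238.4810 * 2.1640 * 235.3280 / 0.1850 = 656467.0251 W

656467.0251 W


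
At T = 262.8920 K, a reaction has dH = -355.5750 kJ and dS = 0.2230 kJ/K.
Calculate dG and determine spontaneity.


T*dS = 262.8920 * 0.2230 = 58.6249 kJ
dG = -355.5750 - 58.6249 = -414.1999 kJ (spontaneous)

dG = -414.1999 kJ, spontaneous


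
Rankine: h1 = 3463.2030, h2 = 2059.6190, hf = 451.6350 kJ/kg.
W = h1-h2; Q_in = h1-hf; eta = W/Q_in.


W = 1403.5840 kJ/kg
Q_in = 3011.5680 kJ/kg
eta = 0.4661 = 46.6064%

eta = 46.6064%


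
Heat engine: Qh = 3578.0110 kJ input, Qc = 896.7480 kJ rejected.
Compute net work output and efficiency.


W = 3578.0110 - 896.7480 = 2681.2630 kJ
eta = 2681.2630 / 3578.0110 = 0.7494 = 74.9372%

W = 2681.2630 kJ, eta = 74.9372%


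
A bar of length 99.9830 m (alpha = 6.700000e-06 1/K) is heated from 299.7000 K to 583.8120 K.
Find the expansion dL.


dT = 284.1120 K
dL = 6.700000e-06 * 99.9830 * 284.1120 = 0.190323 m
L_final = 100.173323 m

dL = 0.190323 m


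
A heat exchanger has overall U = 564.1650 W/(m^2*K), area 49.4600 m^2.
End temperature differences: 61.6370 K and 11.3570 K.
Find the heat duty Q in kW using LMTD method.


LMTD = 29.7264 K
Q = 564.1650 * 49.4600 * 29.7264 = 829472.5022 W = 829.4725 kW

829.4725 kW


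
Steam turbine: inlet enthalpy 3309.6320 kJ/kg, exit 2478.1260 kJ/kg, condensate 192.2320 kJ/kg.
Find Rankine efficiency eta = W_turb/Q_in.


W = 831.5060 kJ/kg
Q_in = 3117.4000 kJ/kg
eta = 0.2667 = 26.6731%

eta = 26.6731%


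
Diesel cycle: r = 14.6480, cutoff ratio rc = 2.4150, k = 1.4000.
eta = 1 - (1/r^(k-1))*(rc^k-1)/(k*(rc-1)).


r^(k-1) = 2.9262
rc^k = 3.4362
eta = 0.5797 = 57.9733%

57.9733%


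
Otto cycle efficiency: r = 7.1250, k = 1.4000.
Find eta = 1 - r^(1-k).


r^(k-1) = 2.1934
eta = 1 - 1/2.1934 = 0.5441 = 54.4083%

54.4083%


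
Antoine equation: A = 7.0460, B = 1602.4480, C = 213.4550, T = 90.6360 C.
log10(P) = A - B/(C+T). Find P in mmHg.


C+T = 304.0910
B/(C+T) = 5.2696
log10(P) = 7.0460 - 5.2696 = 1.7764
P = 10^1.7764 = 59.7540 mmHg

59.7540 mmHg


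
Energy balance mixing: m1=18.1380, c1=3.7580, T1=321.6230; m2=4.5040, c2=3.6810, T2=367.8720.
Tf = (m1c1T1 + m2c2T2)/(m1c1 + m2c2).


num = 28021.6935
den = 84.7418
Tf = 330.6713 K

330.6713 K
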